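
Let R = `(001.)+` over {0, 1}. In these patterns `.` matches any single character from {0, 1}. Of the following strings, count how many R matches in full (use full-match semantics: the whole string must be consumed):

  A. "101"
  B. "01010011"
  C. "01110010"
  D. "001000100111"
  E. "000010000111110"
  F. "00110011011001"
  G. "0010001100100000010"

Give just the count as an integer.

0

A → no match — must start with "001"
B → no match — must start with "001"
C → no match — must start with "001"
D → no match
E → no match — must start with "001"
F → no match
G → no match
Total matched: 0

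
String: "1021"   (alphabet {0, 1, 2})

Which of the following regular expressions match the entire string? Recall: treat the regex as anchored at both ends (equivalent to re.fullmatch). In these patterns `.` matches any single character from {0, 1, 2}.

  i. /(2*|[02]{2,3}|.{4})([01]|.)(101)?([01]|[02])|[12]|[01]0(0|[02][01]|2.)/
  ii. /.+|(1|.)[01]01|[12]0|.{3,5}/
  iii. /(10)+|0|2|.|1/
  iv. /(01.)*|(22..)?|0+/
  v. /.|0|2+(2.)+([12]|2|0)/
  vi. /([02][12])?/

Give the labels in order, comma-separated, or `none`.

i → match
ii → match
iii → no match
iv → no match
v → no match
vi → no match

i, ii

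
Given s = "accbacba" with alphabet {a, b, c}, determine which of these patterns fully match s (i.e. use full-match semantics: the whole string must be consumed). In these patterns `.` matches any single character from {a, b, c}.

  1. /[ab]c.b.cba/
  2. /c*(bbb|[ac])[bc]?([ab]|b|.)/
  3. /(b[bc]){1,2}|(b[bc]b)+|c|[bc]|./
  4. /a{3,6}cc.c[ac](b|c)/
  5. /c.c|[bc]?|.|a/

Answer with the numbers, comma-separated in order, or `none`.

1 → match
2 → no match
3 → no match
4 → no match
5 → no match

1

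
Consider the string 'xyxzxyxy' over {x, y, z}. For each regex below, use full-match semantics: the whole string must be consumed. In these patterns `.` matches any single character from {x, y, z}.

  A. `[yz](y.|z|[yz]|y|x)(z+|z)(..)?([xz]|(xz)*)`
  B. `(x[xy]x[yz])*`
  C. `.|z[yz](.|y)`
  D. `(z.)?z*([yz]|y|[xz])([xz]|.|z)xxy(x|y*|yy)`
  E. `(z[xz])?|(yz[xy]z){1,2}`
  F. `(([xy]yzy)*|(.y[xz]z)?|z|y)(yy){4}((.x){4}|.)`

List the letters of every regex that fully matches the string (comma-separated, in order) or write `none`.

B

A → no match
B → match
C → no match
D → no match
E → no match
F → no match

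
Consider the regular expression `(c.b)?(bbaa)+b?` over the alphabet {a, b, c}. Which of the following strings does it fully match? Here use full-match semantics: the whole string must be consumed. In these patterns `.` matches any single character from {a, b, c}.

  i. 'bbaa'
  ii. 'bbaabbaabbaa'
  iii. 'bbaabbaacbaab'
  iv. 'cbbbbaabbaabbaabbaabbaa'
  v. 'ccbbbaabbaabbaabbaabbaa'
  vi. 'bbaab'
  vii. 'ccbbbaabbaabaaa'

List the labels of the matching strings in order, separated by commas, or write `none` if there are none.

i, ii, iv, v, vi

i → match
ii → match
iii → no match
iv → match
v → match
vi → match
vii → no match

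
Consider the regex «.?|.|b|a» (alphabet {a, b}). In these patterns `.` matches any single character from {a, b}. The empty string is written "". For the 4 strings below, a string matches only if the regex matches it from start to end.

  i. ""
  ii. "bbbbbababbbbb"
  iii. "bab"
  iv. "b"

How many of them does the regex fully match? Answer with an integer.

i → match
ii → no match
iii → no match
iv → match
Total matched: 2

2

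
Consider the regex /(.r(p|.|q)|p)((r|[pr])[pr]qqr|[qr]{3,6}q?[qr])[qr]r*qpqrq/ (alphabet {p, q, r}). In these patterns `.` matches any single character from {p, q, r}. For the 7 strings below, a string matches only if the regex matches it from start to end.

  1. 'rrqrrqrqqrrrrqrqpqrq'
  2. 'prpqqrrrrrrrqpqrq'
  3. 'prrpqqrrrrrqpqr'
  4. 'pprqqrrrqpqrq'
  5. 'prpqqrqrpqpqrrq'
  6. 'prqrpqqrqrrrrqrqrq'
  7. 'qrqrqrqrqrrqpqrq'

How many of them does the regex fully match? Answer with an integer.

1 → no match
2 → match
3 → no match — must end with 'qpqrq'
4 → match
5 → no match — must end with 'qpqrq'
6 → no match — must end with 'qpqrq'
7 → match
Total matched: 3

3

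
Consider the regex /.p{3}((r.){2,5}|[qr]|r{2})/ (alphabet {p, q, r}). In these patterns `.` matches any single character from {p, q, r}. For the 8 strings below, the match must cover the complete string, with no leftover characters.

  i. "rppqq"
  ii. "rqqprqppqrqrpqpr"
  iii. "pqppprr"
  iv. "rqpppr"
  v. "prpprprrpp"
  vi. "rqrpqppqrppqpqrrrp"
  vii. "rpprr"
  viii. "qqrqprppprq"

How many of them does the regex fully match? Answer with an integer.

i. "rppqq" → no match
ii → no match
iii. "pqppprr" → no match
iv. "rqpppr" → no match
v. "prpprprrpp" → no match
vi → no match
vii. "rpprr" → no match
viii. "qqrqprppprq" → no match
Total matched: 0

0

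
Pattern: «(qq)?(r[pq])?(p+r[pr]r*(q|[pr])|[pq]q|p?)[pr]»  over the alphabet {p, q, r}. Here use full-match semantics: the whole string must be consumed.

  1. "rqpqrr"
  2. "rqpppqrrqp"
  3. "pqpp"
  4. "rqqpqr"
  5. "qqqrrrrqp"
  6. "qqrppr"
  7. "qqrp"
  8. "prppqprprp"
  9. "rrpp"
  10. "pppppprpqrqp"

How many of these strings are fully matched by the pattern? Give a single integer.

1 → no match
2 → no match
3 → no match
4 → no match
5 → no match
6 → match
7 → no match
8 → no match
9 → no match
10 → no match
Total matched: 1

1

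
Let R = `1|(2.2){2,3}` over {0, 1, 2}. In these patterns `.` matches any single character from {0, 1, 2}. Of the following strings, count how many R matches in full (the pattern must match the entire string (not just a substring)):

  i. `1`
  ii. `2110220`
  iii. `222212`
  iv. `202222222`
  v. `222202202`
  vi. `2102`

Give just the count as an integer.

i → match
ii → no match
iii → match
iv → match
v → match
vi → no match
Total matched: 4

4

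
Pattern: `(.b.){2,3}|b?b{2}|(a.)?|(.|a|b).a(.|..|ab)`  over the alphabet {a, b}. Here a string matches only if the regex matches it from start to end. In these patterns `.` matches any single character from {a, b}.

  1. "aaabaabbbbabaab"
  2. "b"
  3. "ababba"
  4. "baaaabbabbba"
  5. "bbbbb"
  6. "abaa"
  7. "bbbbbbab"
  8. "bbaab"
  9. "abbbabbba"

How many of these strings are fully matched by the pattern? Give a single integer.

3

1 → no match
2 → no match
3 → match
4 → no match
5 → no match
6 → match
7 → no match
8 → match
9 → no match
Total matched: 3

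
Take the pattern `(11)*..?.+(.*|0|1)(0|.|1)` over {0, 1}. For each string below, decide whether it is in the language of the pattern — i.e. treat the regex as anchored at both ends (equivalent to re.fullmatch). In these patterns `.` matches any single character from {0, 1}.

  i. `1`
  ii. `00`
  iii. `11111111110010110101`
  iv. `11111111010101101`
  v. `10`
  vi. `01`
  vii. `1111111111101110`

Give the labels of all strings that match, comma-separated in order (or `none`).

iii, iv, vii

i. `1` → no match
ii. `00` → no match
iii → match
iv → match
v. `10` → no match
vi. `01` → no match
vii → match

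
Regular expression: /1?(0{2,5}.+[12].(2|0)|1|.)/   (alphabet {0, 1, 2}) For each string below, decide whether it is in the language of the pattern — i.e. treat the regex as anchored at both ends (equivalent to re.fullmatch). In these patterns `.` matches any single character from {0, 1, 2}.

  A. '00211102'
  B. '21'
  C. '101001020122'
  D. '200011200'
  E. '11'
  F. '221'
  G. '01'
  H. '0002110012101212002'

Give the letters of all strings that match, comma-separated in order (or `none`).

A, E

A → match
B → no match
C → no match
D → no match
E → match
F → no match
G → no match
H → no match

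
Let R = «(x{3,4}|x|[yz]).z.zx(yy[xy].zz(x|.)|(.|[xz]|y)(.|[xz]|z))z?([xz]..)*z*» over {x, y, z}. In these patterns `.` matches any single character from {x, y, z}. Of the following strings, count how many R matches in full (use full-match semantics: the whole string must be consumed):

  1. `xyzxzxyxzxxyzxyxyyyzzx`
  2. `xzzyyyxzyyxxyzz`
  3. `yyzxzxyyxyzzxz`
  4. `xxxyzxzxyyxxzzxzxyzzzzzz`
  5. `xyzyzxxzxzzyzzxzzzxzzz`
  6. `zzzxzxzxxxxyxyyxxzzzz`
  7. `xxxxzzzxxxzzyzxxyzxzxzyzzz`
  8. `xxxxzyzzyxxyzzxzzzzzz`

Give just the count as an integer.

1 → no match
2 → no match
3 → match
4 → match
5 → no match
6 → no match
7 → match
8 → no match
Total matched: 3

3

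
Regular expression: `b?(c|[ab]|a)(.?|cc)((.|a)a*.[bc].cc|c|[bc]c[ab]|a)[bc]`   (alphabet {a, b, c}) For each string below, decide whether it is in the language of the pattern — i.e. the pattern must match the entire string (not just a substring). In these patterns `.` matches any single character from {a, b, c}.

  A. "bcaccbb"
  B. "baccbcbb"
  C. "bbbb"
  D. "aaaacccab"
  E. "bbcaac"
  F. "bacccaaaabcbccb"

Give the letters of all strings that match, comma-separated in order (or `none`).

A, B, F

A → match
B → match
C → no match
D → no match
E → no match
F → match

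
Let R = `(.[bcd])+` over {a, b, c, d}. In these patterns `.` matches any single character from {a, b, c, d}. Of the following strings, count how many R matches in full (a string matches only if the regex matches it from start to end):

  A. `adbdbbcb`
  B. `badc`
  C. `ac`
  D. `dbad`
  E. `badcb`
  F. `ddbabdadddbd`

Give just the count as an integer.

3

A → match
B → no match
C → match
D → match
E → no match
F → no match
Total matched: 3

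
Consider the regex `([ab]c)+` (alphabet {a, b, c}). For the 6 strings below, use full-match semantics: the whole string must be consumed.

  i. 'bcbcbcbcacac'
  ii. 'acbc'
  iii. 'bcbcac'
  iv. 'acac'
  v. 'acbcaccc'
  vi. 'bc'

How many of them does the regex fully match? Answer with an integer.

i → match
ii → match
iii → match
iv → match
v → no match
vi → match
Total matched: 5

5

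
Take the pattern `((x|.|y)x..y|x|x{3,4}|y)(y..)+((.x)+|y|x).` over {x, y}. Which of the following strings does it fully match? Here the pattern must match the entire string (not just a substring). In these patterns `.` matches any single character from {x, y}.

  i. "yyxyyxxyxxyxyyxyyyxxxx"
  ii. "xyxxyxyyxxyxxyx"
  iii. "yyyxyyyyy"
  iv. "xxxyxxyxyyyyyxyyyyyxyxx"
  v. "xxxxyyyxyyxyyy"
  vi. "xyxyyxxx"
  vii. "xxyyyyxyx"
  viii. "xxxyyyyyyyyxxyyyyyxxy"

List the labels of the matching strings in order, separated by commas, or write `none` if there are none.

i, ii, iii, iv

i → match
ii → match
iii → match
iv → match
v → no match
vi → no match
vii → no match
viii → no match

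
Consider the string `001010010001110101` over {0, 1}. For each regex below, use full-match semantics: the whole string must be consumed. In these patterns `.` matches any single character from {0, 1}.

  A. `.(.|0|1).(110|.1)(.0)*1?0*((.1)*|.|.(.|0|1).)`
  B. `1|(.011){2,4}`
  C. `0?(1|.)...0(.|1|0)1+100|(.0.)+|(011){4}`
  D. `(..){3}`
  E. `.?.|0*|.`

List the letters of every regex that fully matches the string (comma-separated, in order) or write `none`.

A → match
B → no match
C → no match
D → no match
E → no match

A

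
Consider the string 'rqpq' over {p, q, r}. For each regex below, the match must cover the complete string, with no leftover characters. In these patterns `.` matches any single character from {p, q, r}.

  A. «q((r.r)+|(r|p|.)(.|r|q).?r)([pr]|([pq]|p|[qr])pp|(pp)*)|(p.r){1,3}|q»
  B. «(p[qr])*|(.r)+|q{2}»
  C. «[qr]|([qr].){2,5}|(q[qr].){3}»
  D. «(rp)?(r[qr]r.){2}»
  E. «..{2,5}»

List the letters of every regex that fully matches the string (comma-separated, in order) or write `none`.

E

A → no match
B → no match
C → no match
D → no match
E → match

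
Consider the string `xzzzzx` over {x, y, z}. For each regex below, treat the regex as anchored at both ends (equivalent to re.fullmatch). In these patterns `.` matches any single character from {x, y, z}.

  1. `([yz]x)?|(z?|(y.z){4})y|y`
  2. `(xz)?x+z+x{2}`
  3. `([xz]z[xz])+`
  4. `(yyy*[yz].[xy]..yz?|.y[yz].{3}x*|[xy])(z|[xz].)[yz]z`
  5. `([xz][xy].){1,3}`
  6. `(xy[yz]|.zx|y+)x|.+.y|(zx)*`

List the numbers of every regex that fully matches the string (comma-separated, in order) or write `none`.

1 → no match
2 → no match
3 → match
4 → no match — must end with `z`
5 → no match
6 → no match

3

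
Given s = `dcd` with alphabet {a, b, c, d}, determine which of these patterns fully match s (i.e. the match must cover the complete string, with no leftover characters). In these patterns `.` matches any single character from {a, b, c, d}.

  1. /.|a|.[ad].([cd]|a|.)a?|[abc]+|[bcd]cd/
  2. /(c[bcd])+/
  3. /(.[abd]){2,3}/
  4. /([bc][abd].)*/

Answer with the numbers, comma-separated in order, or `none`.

1

1 → match
2 → no match — must start with `c`
3 → no match
4 → no match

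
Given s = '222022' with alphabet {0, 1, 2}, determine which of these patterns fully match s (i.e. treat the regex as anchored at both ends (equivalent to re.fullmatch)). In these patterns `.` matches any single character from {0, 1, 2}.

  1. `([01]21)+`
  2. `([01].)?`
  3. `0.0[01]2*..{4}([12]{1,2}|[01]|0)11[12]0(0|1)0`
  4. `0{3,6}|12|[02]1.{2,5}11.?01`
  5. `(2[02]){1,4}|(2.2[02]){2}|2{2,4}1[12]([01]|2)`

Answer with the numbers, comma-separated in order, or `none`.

5

1 → no match — must end with '21'
2 → no match
3 → no match — must start with '0'
4 → no match
5 → match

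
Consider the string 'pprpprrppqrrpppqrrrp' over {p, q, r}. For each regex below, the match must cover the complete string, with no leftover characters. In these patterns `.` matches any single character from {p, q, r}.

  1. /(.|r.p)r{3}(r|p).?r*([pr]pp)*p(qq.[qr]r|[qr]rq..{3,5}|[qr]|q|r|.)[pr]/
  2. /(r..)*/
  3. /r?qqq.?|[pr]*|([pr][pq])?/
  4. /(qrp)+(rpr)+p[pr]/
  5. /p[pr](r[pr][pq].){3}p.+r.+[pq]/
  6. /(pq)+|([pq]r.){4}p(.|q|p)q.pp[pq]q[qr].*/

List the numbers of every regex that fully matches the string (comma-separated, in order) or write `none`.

5

1 → no match
2 → no match
3 → no match
4 → no match — must start with 'qrp'
5 → match
6 → no match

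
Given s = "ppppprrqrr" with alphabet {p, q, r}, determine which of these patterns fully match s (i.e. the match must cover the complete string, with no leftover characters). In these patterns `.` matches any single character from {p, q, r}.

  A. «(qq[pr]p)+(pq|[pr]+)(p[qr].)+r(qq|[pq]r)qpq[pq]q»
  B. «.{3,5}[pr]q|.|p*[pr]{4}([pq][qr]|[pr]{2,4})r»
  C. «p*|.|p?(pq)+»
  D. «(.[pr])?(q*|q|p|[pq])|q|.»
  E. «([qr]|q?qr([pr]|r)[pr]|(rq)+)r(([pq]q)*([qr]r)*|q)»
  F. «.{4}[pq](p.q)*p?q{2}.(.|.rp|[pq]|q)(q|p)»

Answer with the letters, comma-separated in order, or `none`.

A → no match — must start with "qq"
B → match
C → no match
D → no match
E → no match
F → no match

B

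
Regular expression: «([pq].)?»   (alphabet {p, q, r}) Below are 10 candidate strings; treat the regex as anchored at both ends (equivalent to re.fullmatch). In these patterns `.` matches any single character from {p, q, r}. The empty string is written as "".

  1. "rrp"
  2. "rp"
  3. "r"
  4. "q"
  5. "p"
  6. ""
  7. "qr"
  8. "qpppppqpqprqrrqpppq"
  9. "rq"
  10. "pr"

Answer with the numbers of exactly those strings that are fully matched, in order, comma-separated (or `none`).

6, 7, 10

1 → no match
2 → no match
3 → no match
4 → no match
5 → no match
6 → match
7 → match
8 → no match
9 → no match
10 → match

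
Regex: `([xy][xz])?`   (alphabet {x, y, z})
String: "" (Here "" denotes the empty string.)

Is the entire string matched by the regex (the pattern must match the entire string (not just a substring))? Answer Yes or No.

Yes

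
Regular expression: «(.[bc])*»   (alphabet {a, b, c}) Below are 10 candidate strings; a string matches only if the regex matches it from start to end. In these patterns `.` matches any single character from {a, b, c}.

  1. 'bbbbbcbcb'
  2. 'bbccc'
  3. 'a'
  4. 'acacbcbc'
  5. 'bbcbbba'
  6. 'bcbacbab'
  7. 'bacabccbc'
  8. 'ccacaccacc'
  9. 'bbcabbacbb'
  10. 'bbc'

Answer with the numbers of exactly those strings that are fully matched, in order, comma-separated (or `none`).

4

1 → no match
2 → no match
3 → no match
4 → match
5 → no match
6 → no match
7 → no match
8 → no match
9 → no match
10 → no match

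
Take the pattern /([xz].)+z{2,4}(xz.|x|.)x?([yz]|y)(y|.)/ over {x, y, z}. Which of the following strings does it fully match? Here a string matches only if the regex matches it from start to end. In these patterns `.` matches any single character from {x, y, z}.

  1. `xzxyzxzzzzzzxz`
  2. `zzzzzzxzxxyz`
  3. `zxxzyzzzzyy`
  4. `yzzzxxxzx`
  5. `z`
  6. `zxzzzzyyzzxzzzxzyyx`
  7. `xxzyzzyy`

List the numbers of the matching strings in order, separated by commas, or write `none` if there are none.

2

1 → no match
2 → match
3 → no match
4 → no match
5 → no match
6 → no match
7 → no match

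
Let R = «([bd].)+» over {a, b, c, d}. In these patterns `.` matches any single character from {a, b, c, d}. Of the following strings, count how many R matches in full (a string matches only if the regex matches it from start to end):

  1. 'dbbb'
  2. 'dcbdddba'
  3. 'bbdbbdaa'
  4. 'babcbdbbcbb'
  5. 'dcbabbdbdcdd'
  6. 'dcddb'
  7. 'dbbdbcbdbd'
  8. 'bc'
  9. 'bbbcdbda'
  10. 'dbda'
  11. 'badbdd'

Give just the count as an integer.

8

1 → match
2 → match
3 → no match
4 → no match
5 → match
6 → no match
7 → match
8 → match
9 → match
10 → match
11 → match
Total matched: 8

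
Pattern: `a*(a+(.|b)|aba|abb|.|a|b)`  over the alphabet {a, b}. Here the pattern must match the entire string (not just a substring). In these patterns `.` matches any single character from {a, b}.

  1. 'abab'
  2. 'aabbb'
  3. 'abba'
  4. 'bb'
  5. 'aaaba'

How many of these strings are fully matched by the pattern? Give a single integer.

1 → no match
2 → no match
3 → no match
4 → no match
5 → match
Total matched: 1

1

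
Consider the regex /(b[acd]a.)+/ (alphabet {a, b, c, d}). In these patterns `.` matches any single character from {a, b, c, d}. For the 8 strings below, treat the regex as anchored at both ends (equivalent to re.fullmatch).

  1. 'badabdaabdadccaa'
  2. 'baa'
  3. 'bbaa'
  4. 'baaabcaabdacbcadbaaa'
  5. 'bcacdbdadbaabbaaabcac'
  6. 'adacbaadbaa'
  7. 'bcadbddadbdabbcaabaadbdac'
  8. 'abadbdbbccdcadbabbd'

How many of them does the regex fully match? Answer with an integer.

1 → no match
2 → no match
3 → no match
4 → match
5 → no match
6 → no match — must start with 'b'
7 → no match
8 → no match — must start with 'b'
Total matched: 1

1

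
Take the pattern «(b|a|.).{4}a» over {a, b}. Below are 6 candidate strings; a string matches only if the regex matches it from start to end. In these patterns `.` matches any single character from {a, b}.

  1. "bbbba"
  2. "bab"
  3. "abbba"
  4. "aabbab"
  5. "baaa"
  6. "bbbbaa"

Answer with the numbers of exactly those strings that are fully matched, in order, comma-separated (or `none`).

1. "bbbba" → no match
2. "bab" → no match — must end with "a"
3. "abbba" → no match
4. "aabbab" → no match — must end with "a"
5. "baaa" → no match
6. "bbbbaa" → match

6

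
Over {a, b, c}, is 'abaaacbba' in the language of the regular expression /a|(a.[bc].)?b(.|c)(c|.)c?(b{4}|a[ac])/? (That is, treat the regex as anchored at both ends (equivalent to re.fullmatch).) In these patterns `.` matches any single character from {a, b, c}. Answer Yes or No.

No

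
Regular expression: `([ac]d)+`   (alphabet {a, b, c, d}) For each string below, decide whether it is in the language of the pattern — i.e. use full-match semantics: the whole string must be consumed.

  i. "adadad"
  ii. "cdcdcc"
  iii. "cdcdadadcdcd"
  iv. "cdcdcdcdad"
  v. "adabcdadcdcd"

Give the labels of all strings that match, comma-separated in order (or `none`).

i. "adadad" → match
ii. "cdcdcc" → no match — must end with "d"
iii. "cdcdadadcdcd" → match
iv. "cdcdcdcdad" → match
v. "adabcdadcdcd" → no match

i, iii, iv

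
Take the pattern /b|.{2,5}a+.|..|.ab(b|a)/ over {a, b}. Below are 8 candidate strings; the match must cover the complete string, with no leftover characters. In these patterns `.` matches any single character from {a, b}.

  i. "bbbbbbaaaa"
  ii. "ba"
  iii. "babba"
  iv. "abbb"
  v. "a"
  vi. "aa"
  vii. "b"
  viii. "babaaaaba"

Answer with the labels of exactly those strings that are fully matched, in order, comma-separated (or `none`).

ii, vi, vii

i → no match
ii → match
iii → no match
iv → no match
v → no match
vi → match
vii → match
viii → no match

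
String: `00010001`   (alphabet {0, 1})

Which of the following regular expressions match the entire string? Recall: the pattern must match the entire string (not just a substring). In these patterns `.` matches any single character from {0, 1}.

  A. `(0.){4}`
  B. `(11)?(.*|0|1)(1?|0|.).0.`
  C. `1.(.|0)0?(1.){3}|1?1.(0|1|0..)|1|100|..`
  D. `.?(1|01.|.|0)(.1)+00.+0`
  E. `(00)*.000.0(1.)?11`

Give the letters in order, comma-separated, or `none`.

A → match
B → match
C → no match
D → no match — must end with `0`
E → no match — must end with `11`

A, B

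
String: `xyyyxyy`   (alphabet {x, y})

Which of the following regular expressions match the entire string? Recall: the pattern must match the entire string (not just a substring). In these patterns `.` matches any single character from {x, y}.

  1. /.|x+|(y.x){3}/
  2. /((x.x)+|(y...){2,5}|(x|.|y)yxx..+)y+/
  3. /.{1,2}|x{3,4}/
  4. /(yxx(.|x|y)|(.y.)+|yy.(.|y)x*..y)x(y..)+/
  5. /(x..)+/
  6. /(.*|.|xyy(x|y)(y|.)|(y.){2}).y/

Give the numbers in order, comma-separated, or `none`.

1 → no match
2 → no match
3 → no match
4 → no match
5 → no match
6 → match

6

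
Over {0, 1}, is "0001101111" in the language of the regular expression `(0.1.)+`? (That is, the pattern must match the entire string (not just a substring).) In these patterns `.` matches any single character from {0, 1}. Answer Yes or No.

No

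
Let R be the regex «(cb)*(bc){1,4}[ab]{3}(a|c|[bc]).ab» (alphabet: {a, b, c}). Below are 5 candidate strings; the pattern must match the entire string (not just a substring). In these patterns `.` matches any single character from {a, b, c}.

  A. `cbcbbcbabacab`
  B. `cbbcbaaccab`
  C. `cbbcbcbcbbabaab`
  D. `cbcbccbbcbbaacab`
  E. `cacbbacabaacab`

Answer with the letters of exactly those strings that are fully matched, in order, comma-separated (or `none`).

A → match
B → match
C → match
D → no match
E → no match

A, B, C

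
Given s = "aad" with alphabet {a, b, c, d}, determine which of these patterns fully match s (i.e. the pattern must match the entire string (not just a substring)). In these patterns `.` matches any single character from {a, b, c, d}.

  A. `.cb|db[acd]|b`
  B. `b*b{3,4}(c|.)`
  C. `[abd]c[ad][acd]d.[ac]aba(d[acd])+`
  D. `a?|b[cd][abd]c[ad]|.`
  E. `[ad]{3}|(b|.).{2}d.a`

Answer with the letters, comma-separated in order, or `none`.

E

A → no match
B → no match
C → no match
D → no match
E → match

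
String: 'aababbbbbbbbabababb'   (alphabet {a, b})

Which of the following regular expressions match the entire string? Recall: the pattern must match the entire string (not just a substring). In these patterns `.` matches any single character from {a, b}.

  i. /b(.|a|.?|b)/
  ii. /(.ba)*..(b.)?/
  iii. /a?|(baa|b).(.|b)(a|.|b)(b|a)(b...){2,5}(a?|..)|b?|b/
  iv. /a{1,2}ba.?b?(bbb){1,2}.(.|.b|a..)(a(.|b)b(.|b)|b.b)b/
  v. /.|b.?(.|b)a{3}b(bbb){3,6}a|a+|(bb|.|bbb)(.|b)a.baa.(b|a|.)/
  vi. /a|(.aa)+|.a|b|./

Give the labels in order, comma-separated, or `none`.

iv

i → no match — must start with 'b'
ii → no match
iii → no match
iv → match
v → no match
vi → no match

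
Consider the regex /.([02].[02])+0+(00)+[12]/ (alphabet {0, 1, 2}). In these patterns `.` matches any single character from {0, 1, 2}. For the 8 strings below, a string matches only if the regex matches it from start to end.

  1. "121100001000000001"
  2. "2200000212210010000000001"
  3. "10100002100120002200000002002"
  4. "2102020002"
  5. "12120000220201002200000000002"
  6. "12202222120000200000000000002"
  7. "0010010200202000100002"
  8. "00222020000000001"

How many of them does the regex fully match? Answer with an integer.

1 → no match
2 → match
3 → no match
4 → no match
5 → no match
6 → match
7 → no match
8 → match
Total matched: 3

3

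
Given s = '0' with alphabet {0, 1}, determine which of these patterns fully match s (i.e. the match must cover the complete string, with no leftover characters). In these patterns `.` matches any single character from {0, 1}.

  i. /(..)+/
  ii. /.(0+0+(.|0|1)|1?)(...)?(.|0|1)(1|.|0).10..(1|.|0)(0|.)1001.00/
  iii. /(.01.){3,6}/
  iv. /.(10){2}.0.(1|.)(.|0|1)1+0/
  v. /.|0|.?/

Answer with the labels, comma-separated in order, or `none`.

v

i → no match
ii → no match — must end with '00'
iii → no match
iv → no match — must end with '10'
v → match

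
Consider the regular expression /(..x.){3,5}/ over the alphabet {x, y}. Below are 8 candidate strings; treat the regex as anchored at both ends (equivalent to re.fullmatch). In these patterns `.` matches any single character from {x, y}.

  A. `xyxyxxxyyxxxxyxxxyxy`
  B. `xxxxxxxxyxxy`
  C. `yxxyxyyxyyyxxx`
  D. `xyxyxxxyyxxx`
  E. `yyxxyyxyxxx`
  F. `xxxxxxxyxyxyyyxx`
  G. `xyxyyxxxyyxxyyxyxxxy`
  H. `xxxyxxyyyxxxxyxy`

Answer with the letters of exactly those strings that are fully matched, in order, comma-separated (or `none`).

A, B, D, F, G

A → match
B → match
C → no match
D → match
E → no match
F → match
G → match
H → no match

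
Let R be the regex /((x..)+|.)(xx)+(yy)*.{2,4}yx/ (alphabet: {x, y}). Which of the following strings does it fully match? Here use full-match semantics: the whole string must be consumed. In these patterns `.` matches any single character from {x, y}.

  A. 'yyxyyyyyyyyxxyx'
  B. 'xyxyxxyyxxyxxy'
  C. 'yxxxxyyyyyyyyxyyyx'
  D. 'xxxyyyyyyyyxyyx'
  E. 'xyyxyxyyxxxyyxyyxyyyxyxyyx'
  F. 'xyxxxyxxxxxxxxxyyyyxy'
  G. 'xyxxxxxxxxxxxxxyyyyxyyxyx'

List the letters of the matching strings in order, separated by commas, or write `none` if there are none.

C, D, G

A → no match
B → no match — must end with 'yx'
C → match
D → match
E → no match
F → no match — must end with 'yx'
G → match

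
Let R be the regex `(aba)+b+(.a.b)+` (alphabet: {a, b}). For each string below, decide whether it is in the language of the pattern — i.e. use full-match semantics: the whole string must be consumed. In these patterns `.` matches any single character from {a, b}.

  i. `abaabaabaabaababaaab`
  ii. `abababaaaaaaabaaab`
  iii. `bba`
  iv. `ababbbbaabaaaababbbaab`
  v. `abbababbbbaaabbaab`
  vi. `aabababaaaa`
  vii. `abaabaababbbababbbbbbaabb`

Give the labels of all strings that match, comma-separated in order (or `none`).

i → match
ii → no match
iii. `bba` → no match — must start with `aba`
iv → no match
v → no match — must start with `aba`
vi. `aabababaaaa` → no match — must start with `aba`
vii → no match

i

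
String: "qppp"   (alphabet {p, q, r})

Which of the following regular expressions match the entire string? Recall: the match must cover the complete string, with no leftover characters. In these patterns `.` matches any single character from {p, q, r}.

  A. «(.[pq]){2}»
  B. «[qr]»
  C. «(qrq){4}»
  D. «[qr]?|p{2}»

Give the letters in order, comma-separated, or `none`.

A

A → match
B → no match
C → no match — must start with "qrq"
D → no match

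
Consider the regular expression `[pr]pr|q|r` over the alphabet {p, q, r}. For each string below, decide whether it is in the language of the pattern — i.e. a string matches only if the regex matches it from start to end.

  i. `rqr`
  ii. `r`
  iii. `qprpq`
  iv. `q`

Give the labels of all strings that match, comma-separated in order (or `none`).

ii, iv

i → no match
ii → match
iii → no match
iv → match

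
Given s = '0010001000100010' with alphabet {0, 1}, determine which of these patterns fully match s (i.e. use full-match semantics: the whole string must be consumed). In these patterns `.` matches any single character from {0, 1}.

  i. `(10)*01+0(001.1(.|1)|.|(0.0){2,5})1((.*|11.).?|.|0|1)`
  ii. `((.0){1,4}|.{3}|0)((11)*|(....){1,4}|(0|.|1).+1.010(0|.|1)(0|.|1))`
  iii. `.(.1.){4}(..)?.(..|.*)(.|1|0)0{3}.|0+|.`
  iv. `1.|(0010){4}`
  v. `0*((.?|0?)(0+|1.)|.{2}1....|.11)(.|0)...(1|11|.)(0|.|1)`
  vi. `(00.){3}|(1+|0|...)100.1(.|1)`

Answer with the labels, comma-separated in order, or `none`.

ii, iv

i → no match
ii → match
iii → no match
iv → match
v → no match
vi → no match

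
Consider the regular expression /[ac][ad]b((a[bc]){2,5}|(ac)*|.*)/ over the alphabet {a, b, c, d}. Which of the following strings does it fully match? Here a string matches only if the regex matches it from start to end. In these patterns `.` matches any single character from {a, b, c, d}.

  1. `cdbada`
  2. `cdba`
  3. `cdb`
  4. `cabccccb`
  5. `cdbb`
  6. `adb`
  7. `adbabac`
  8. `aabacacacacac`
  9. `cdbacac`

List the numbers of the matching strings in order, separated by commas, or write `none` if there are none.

1 → match
2 → match
3 → match
4 → match
5 → match
6 → match
7 → match
8 → match
9 → match

1, 2, 3, 4, 5, 6, 7, 8, 9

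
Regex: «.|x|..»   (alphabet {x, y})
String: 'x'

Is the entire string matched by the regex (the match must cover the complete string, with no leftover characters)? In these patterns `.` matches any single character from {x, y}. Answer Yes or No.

Yes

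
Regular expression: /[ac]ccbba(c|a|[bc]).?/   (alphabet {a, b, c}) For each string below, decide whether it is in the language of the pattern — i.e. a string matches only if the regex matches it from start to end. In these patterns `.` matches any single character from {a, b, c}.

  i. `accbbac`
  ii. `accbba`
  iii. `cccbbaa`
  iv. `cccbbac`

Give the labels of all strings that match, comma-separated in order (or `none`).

i, iii, iv

i → match
ii → no match
iii → match
iv → match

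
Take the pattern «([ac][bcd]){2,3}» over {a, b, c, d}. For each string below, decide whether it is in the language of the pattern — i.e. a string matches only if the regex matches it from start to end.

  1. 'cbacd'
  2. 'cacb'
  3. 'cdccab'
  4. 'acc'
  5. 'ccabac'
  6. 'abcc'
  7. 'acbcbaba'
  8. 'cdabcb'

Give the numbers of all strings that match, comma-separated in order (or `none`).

3, 5, 6, 8

1 → no match
2 → no match
3 → match
4 → no match
5 → match
6 → match
7 → no match
8 → match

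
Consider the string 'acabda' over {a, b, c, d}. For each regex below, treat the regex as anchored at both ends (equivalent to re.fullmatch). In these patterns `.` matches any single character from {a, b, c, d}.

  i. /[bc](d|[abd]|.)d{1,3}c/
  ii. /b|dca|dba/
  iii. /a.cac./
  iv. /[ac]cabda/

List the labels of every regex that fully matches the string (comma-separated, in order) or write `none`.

iv

i → no match — must end with 'dc'
ii → no match
iii → no match
iv → match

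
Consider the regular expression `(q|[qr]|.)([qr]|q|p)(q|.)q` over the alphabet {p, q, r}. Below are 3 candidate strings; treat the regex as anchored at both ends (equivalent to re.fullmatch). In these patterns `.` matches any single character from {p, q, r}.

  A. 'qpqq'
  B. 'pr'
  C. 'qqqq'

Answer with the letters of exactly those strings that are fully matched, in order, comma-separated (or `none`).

A, C

A → match
B → no match — must end with 'q'
C → match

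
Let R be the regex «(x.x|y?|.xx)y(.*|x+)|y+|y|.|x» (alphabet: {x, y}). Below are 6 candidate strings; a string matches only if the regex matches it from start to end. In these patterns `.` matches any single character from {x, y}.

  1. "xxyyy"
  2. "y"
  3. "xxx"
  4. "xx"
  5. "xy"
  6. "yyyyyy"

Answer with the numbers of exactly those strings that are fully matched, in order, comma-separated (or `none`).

2, 6

1 → no match
2 → match
3 → no match
4 → no match
5 → no match
6 → match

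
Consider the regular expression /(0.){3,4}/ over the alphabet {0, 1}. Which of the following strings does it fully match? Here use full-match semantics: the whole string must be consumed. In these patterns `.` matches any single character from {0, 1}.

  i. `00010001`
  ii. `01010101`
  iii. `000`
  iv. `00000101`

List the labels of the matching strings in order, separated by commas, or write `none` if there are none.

i → match
ii → match
iii → no match
iv → match

i, ii, iv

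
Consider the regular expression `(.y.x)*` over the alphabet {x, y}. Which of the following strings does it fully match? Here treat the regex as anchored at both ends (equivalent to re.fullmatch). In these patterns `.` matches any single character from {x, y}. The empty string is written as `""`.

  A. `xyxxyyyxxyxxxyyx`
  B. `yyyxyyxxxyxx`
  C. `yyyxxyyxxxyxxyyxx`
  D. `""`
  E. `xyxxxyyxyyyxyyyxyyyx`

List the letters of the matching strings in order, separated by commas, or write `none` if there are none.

A, B, D, E

A → match
B → match
C → no match
D → match
E → match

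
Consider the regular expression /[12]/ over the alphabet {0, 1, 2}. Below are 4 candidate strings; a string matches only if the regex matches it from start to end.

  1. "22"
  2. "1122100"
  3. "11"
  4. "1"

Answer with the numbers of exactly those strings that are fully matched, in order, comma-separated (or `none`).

1 → no match
2 → no match
3 → no match
4 → match

4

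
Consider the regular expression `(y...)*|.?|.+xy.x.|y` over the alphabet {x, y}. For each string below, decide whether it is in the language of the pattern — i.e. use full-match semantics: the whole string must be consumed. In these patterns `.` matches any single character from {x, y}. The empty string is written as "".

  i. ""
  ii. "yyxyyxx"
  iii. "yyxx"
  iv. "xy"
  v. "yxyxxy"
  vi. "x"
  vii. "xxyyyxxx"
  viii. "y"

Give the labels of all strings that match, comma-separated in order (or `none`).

i, ii, iii, v, vi, viii

i → match
ii → match
iii → match
iv → no match
v → match
vi → match
vii → no match
viii → match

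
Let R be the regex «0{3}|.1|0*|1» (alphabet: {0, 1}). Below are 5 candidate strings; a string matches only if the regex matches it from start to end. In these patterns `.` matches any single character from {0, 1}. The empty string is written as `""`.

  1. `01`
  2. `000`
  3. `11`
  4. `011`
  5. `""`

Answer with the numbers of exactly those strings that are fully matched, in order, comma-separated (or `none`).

1, 2, 3, 5

1 → match
2 → match
3 → match
4 → no match
5 → match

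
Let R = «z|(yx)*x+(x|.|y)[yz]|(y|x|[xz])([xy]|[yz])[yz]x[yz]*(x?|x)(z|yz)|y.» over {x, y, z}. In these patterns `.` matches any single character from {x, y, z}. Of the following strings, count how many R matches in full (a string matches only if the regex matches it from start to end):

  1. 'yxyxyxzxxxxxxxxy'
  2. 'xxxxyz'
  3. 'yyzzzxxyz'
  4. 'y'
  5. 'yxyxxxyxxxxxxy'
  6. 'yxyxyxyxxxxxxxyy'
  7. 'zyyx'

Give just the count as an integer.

2

1 → no match
2 → match
3 → no match
4 → no match
5 → no match
6 → match
7 → no match
Total matched: 2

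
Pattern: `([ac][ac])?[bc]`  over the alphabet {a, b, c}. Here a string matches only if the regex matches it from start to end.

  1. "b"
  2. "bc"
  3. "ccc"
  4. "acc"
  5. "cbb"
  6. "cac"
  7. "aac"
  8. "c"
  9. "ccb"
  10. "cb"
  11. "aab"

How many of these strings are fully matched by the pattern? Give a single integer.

1 → match
2 → no match
3 → match
4 → match
5 → no match
6 → match
7 → match
8 → match
9 → match
10 → no match
11 → match
Total matched: 8

8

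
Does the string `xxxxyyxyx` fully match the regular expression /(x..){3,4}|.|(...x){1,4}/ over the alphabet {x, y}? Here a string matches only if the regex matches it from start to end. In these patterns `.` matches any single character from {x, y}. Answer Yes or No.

Yes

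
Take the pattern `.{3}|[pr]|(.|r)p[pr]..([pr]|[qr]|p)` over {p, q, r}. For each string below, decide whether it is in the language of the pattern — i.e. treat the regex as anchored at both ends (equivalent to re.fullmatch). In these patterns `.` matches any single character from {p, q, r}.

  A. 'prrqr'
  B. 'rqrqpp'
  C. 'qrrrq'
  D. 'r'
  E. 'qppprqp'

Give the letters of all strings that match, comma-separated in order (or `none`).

D

A → no match
B → no match
C → no match
D → match
E → no match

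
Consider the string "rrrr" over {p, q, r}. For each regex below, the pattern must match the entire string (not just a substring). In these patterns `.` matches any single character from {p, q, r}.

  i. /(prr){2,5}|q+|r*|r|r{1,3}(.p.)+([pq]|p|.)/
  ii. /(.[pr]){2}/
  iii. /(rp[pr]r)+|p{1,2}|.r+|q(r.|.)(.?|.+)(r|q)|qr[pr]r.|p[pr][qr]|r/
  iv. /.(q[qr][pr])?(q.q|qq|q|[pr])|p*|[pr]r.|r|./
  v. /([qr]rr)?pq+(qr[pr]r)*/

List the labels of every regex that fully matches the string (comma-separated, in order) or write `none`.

i, ii, iii

i → match
ii → match
iii → match
iv → no match
v → no match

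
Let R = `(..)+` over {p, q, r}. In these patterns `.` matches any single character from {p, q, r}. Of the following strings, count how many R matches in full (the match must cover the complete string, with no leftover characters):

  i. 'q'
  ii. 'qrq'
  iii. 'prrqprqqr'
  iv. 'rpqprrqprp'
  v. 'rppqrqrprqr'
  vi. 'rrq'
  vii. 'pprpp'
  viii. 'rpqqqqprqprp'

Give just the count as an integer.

2

i → no match
ii → no match
iii → no match
iv → match
v → no match
vi → no match
vii → no match
viii → match
Total matched: 2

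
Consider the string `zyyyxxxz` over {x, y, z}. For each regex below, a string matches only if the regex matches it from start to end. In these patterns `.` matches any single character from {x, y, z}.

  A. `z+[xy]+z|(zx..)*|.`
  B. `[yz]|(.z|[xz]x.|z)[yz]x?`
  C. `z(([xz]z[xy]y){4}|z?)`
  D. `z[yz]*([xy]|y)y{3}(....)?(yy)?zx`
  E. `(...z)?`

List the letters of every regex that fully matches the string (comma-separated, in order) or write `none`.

A

A → match
B → no match
C → no match
D → no match — must end with `zx`
E → no match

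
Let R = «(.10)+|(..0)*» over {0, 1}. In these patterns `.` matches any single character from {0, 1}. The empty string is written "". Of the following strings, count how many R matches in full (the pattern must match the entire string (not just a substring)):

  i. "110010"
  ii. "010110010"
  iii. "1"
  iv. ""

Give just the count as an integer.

i. "110010" → match
ii. "010110010" → match
iii. "1" → no match
iv. "" → match
Total matched: 3

3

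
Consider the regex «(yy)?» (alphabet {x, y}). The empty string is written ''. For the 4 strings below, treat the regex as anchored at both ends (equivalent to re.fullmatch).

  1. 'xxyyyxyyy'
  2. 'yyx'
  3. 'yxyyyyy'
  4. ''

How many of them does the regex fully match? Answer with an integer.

1. 'xxyyyxyyy' → no match
2. 'yyx' → no match
3. 'yxyyyyy' → no match
4. '' → match
Total matched: 1

1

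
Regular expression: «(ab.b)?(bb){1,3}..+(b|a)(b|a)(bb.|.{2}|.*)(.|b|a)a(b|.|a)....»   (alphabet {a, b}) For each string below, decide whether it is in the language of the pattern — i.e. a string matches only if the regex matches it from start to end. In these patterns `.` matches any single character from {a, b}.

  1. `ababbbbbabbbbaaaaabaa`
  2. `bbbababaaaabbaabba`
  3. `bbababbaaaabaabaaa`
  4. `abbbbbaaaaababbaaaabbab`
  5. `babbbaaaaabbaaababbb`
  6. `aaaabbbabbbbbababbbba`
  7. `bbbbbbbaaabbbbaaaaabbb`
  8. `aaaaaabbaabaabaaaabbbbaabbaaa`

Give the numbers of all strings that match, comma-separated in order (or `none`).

1 → match
2 → no match
3 → match
4 → match
5 → no match
6 → no match
7 → match
8 → no match

1, 3, 4, 7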